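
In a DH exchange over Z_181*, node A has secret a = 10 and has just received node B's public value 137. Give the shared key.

62

Shared key K = 137^10 mod 181.
137^1 ≡ 137 (mod 181)
137^2 = (137^1)^2 ≡ 137^2 = 18769 ≡ 126 (mod 181)
137^4 = (137^2)^2 ≡ 126^2 = 15876 ≡ 129 (mod 181)
137^8 = (137^4)^2 ≡ 129^2 = 16641 ≡ 170 (mod 181)
137^10 = 137^8 · 137^2 ≡ 170 · 126 ≡ 62 (mod 181).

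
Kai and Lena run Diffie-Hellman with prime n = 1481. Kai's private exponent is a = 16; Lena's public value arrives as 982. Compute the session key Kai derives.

Shared key K = 982^16 mod 1481.
982^1 ≡ 982 (mod 1481)
982^2 = (982^1)^2 ≡ 982^2 = 964324 ≡ 193 (mod 1481)
982^4 = (982^2)^2 ≡ 193^2 = 37249 ≡ 224 (mod 1481)
982^8 = (982^4)^2 ≡ 224^2 = 50176 ≡ 1303 (mod 1481)
982^16 = (982^8)^2 ≡ 1303^2 = 1697809 ≡ 583 (mod 1481)

583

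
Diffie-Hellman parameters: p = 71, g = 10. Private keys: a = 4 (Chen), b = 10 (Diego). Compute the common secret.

32

Chen sends A = g^a mod p = 10^4 mod 71.
10^1 ≡ 10 (mod 71)
10^2 = (10^1)^2 ≡ 10^2 = 100 ≡ 29 (mod 71)
10^4 = (10^2)^2 ≡ 29^2 = 841 ≡ 60 (mod 71)
So A = 60. Diego then computes K = A^b mod p = 60^10 mod 71.
60^1 ≡ 60 (mod 71)
60^2 = (60^1)^2 ≡ 60^2 = 3600 ≡ 50 (mod 71)
60^4 = (60^2)^2 ≡ 50^2 = 2500 ≡ 15 (mod 71)
60^8 = (60^4)^2 ≡ 15^2 = 225 ≡ 12 (mod 71)
60^10 = 60^8 · 60^2 ≡ 12 · 50 ≡ 32 (mod 71).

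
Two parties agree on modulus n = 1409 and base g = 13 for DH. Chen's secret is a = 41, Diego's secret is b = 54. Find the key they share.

868

Chen sends A = g^a mod n = 13^41 mod 1409.
13^1 ≡ 13 (mod 1409)
13^2 = (13^1)^2 ≡ 13^2 = 169 ≡ 169 (mod 1409)
13^4 = (13^2)^2 ≡ 169^2 = 28561 ≡ 381 (mod 1409)
13^8 = (13^4)^2 ≡ 381^2 = 145161 ≡ 34 (mod 1409)
13^16 = (13^8)^2 ≡ 34^2 = 1156 ≡ 1156 (mod 1409)
13^32 = (13^16)^2 ≡ 1156^2 = 1336336 ≡ 604 (mod 1409)
13^41 = 13^32 · 13^8 · 13^1 ≡ 604 · 34 · 13 ≡ 667 (mod 1409).
So A = 667. Diego then computes K = A^b mod n = 667^54 mod 1409.
667^1 ≡ 667 (mod 1409)
667^2 = (667^1)^2 ≡ 667^2 = 444889 ≡ 1054 (mod 1409)
667^4 = (667^2)^2 ≡ 1054^2 = 1110916 ≡ 624 (mod 1409)
667^8 = (667^4)^2 ≡ 624^2 = 389376 ≡ 492 (mod 1409)
667^16 = (667^8)^2 ≡ 492^2 = 242064 ≡ 1125 (mod 1409)
667^32 = (667^16)^2 ≡ 1125^2 = 1265625 ≡ 343 (mod 1409)
667^54 = 667^32 · 667^16 · 667^4 · 667^2 ≡ 343 · 1125 · 624 · 1054 ≡ 868 (mod 1409).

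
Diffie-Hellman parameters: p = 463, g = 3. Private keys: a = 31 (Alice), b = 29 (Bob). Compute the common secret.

Bob sends B = g^b mod p = 3^29 mod 463.
3^1 ≡ 3 (mod 463)
3^2 = (3^1)^2 ≡ 3^2 = 9 ≡ 9 (mod 463)
3^4 = (3^2)^2 ≡ 9^2 = 81 ≡ 81 (mod 463)
3^8 = (3^4)^2 ≡ 81^2 = 6561 ≡ 79 (mod 463)
3^16 = (3^8)^2 ≡ 79^2 = 6241 ≡ 222 (mod 463)
3^29 = 3^16 · 3^8 · 3^4 · 3^1 ≡ 222 · 79 · 81 · 3 ≡ 282 (mod 463).
So B = 282. Alice then computes K = B^a mod p = 282^31 mod 463.
282^1 ≡ 282 (mod 463)
282^2 = (282^1)^2 ≡ 282^2 = 79524 ≡ 351 (mod 463)
282^4 = (282^2)^2 ≡ 351^2 = 123201 ≡ 43 (mod 463)
282^8 = (282^4)^2 ≡ 43^2 = 1849 ≡ 460 (mod 463)
282^16 = (282^8)^2 ≡ 460^2 = 211600 ≡ 9 (mod 463)
282^31 = 282^16 · 282^8 · 282^4 · 282^2 · 282^1 ≡ 9 · 460 · 43 · 351 · 282 ≡ 350 (mod 463).

350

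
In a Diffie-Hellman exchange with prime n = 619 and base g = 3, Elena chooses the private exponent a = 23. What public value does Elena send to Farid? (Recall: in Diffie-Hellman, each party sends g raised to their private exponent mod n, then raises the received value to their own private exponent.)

Public value = 3^23 (mod 619).
3^1 ≡ 3 (mod 619)
3^2 = (3^1)^2 ≡ 3^2 = 9 ≡ 9 (mod 619)
3^4 = (3^2)^2 ≡ 9^2 = 81 ≡ 81 (mod 619)
3^8 = (3^4)^2 ≡ 81^2 = 6561 ≡ 371 (mod 619)
3^16 = (3^8)^2 ≡ 371^2 = 137641 ≡ 223 (mod 619)
3^23 = 3^16 · 3^4 · 3^2 · 3^1 ≡ 223 · 81 · 9 · 3 ≡ 548 (mod 619).

548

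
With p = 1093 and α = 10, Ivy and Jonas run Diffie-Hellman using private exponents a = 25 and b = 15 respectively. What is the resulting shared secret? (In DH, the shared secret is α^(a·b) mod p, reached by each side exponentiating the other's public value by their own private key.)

Ivy sends A = α^a mod p = 10^25 mod 1093.
10^1 ≡ 10 (mod 1093)
10^2 = (10^1)^2 ≡ 10^2 = 100 ≡ 100 (mod 1093)
10^4 = (10^2)^2 ≡ 100^2 = 10000 ≡ 163 (mod 1093)
10^8 = (10^4)^2 ≡ 163^2 = 26569 ≡ 337 (mod 1093)
10^16 = (10^8)^2 ≡ 337^2 = 113569 ≡ 990 (mod 1093)
10^25 = 10^16 · 10^8 · 10^1 ≡ 990 · 337 · 10 ≡ 464 (mod 1093).
So A = 464. Jonas then computes K = A^b mod p = 464^15 mod 1093.
464^1 ≡ 464 (mod 1093)
464^2 = (464^1)^2 ≡ 464^2 = 215296 ≡ 1068 (mod 1093)
464^4 = (464^2)^2 ≡ 1068^2 = 1140624 ≡ 625 (mod 1093)
464^8 = (464^4)^2 ≡ 625^2 = 390625 ≡ 424 (mod 1093)
464^15 = 464^8 · 464^4 · 464^2 · 464^1 ≡ 424 · 625 · 1068 · 464 ≡ 199 (mod 1093).

199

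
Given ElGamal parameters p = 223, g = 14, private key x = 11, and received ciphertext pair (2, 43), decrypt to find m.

50

Shared mask s = c₁^x mod p = 2^11 mod 223.
2^1 ≡ 2 (mod 223)
2^2 = (2^1)^2 ≡ 2^2 = 4 ≡ 4 (mod 223)
2^4 = (2^2)^2 ≡ 4^2 = 16 ≡ 16 (mod 223)
2^8 = (2^4)^2 ≡ 16^2 = 256 ≡ 33 (mod 223)
2^11 = 2^8 · 2^2 · 2^1 ≡ 33 · 4 · 2 ≡ 41 (mod 223).
So s = 41; s⁻¹ ≡ 136 (mod 223).
m = c₂ · s⁻¹ mod 223 = 43 · 136 mod 223 = 50.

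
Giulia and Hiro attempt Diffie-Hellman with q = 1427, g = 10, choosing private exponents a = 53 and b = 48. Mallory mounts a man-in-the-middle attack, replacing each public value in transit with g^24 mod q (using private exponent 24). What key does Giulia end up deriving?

900

Giulia receives Mallory's public value M = 10^24 mod 1427 instead of the honest one.
10^1 ≡ 10 (mod 1427)
10^2 = (10^1)^2 ≡ 10^2 = 100 ≡ 100 (mod 1427)
10^4 = (10^2)^2 ≡ 100^2 = 10000 ≡ 11 (mod 1427)
10^8 = (10^4)^2 ≡ 11^2 = 121 ≡ 121 (mod 1427)
10^16 = (10^8)^2 ≡ 121^2 = 14641 ≡ 371 (mod 1427)
10^24 = 10^16 · 10^8 ≡ 371 · 121 ≡ 654 (mod 1427).
So M = 654. Giulia computes K = M^53 mod 1427.
654^1 ≡ 654 (mod 1427)
654^2 = (654^1)^2 ≡ 654^2 = 427716 ≡ 1043 (mod 1427)
654^4 = (654^2)^2 ≡ 1043^2 = 1087849 ≡ 475 (mod 1427)
654^8 = (654^4)^2 ≡ 475^2 = 225625 ≡ 159 (mod 1427)
654^16 = (654^8)^2 ≡ 159^2 = 25281 ≡ 1022 (mod 1427)
654^32 = (654^16)^2 ≡ 1022^2 = 1044484 ≡ 1347 (mod 1427)
654^53 = 654^32 · 654^16 · 654^4 · 654^1 ≡ 1347 · 1022 · 475 · 654 ≡ 900 (mod 1427).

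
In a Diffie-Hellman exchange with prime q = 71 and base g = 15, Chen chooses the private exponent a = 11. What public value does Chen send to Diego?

Public value = 15^11 (mod 71).
15^1 ≡ 15 (mod 71)
15^2 = (15^1)^2 ≡ 15^2 = 225 ≡ 12 (mod 71)
15^4 = (15^2)^2 ≡ 12^2 = 144 ≡ 2 (mod 71)
15^8 = (15^4)^2 ≡ 2^2 = 4 ≡ 4 (mod 71)
15^11 = 15^8 · 15^2 · 15^1 ≡ 4 · 12 · 15 ≡ 10 (mod 71).

10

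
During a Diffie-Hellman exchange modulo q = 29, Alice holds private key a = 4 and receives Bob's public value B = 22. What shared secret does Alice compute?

23

Shared key K = 22^4 mod 29.
22^1 ≡ 22 (mod 29)
22^2 = (22^1)^2 ≡ 22^2 = 484 ≡ 20 (mod 29)
22^4 = (22^2)^2 ≡ 20^2 = 400 ≡ 23 (mod 29)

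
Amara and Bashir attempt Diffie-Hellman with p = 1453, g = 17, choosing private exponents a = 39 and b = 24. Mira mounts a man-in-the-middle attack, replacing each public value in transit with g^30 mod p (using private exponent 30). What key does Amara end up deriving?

543

Amara receives Mira's public value M = 17^30 mod 1453 instead of the honest one.
17^1 ≡ 17 (mod 1453)
17^2 = (17^1)^2 ≡ 17^2 = 289 ≡ 289 (mod 1453)
17^4 = (17^2)^2 ≡ 289^2 = 83521 ≡ 700 (mod 1453)
17^8 = (17^4)^2 ≡ 700^2 = 490000 ≡ 339 (mod 1453)
17^16 = (17^8)^2 ≡ 339^2 = 114921 ≡ 134 (mod 1453)
17^30 = 17^16 · 17^8 · 17^4 · 17^2 ≡ 134 · 339 · 700 · 289 ≡ 1128 (mod 1453).
So M = 1128. Amara computes K = M^39 mod 1453.
1128^1 ≡ 1128 (mod 1453)
1128^2 = (1128^1)^2 ≡ 1128^2 = 1272384 ≡ 1009 (mod 1453)
1128^4 = (1128^2)^2 ≡ 1009^2 = 1018081 ≡ 981 (mod 1453)
1128^8 = (1128^4)^2 ≡ 981^2 = 962361 ≡ 475 (mod 1453)
1128^16 = (1128^8)^2 ≡ 475^2 = 225625 ≡ 410 (mod 1453)
1128^32 = (1128^16)^2 ≡ 410^2 = 168100 ≡ 1005 (mod 1453)
1128^39 = 1128^32 · 1128^4 · 1128^2 · 1128^1 ≡ 1005 · 981 · 1009 · 1128 ≡ 543 (mod 1453).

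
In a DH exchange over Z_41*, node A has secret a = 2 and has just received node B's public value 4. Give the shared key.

Shared key K = 4^2 mod 41.
4^1 ≡ 4 (mod 41)
4^2 = (4^1)^2 ≡ 4^2 = 16 ≡ 16 (mod 41)

16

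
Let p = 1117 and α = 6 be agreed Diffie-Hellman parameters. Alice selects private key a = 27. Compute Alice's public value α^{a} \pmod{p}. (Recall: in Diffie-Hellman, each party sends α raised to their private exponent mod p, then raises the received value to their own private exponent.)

Public value = 6^{27} \pmod{1117}.
6^1 ≡ 6 (mod 1117)
6^2 = (6^1)^2 ≡ 6^2 = 36 ≡ 36 (mod 1117)
6^4 = (6^2)^2 ≡ 36^2 = 1296 ≡ 179 (mod 1117)
6^8 = (6^4)^2 ≡ 179^2 = 32041 ≡ 765 (mod 1117)
6^16 = (6^8)^2 ≡ 765^2 = 585225 ≡ 1034 (mod 1117)
6^27 = 6^16 · 6^8 · 6^2 · 6^1 ≡ 1034 · 765 · 36 · 6 ≡ 723 (mod 1117).

723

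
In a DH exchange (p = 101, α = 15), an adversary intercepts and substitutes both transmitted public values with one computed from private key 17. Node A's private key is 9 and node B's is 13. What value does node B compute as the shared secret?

93

Node B receives an adversary's public value M = 15^17 mod 101 instead of the honest one.
15^1 ≡ 15 (mod 101)
15^2 = (15^1)^2 ≡ 15^2 = 225 ≡ 23 (mod 101)
15^4 = (15^2)^2 ≡ 23^2 = 529 ≡ 24 (mod 101)
15^8 = (15^4)^2 ≡ 24^2 = 576 ≡ 71 (mod 101)
15^16 = (15^8)^2 ≡ 71^2 = 5041 ≡ 92 (mod 101)
15^17 = 15^16 · 15^1 ≡ 92 · 15 ≡ 67 (mod 101).
So M = 67. Node B computes K = M^13 mod 101.
67^1 ≡ 67 (mod 101)
67^2 = (67^1)^2 ≡ 67^2 = 4489 ≡ 45 (mod 101)
67^4 = (67^2)^2 ≡ 45^2 = 2025 ≡ 5 (mod 101)
67^8 = (67^4)^2 ≡ 5^2 = 25 ≡ 25 (mod 101)
67^13 = 67^8 · 67^4 · 67^1 ≡ 25 · 5 · 67 ≡ 93 (mod 101).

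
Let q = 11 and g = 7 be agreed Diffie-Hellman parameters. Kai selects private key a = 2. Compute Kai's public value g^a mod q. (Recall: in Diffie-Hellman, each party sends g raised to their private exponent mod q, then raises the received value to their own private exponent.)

Public value = 7^2 mod 11.
7^1 ≡ 7 (mod 11)
7^2 = (7^1)^2 ≡ 7^2 = 49 ≡ 5 (mod 11)

5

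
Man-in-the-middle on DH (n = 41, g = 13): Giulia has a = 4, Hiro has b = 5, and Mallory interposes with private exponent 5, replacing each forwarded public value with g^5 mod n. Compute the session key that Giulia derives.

Giulia receives Mallory's public value M = 13^5 mod 41 instead of the honest one.
13^1 ≡ 13 (mod 41)
13^2 = (13^1)^2 ≡ 13^2 = 169 ≡ 5 (mod 41)
13^4 = (13^2)^2 ≡ 5^2 = 25 ≡ 25 (mod 41)
13^5 = 13^4 · 13^1 ≡ 25 · 13 ≡ 38 (mod 41).
So M = 38. Giulia computes K = M^4 mod 41.
38^1 ≡ 38 (mod 41)
38^2 = (38^1)^2 ≡ 38^2 = 1444 ≡ 9 (mod 41)
38^4 = (38^2)^2 ≡ 9^2 = 81 ≡ 40 (mod 41)

40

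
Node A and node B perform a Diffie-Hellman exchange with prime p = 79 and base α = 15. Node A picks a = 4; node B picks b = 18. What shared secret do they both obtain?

8

Node B sends B = α^b mod p = 15^18 mod 79.
15^1 ≡ 15 (mod 79)
15^2 = (15^1)^2 ≡ 15^2 = 225 ≡ 67 (mod 79)
15^4 = (15^2)^2 ≡ 67^2 = 4489 ≡ 65 (mod 79)
15^8 = (15^4)^2 ≡ 65^2 = 4225 ≡ 38 (mod 79)
15^16 = (15^8)^2 ≡ 38^2 = 1444 ≡ 22 (mod 79)
15^18 = 15^16 · 15^2 ≡ 22 · 67 ≡ 52 (mod 79).
So B = 52. Node A then computes K = B^a mod p = 52^4 mod 79.
52^1 ≡ 52 (mod 79)
52^2 = (52^1)^2 ≡ 52^2 = 2704 ≡ 18 (mod 79)
52^4 = (52^2)^2 ≡ 18^2 = 324 ≡ 8 (mod 79)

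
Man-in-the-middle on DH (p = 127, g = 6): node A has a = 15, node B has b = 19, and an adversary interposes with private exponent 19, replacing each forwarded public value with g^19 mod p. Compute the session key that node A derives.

66

Node A receives an adversary's public value M = 6^19 mod 127 instead of the honest one.
6^1 ≡ 6 (mod 127)
6^2 = (6^1)^2 ≡ 6^2 = 36 ≡ 36 (mod 127)
6^4 = (6^2)^2 ≡ 36^2 = 1296 ≡ 26 (mod 127)
6^8 = (6^4)^2 ≡ 26^2 = 676 ≡ 41 (mod 127)
6^16 = (6^8)^2 ≡ 41^2 = 1681 ≡ 30 (mod 127)
6^19 = 6^16 · 6^2 · 6^1 ≡ 30 · 36 · 6 ≡ 3 (mod 127).
So M = 3. Node A computes K = M^15 mod 127.
3^1 ≡ 3 (mod 127)
3^2 = (3^1)^2 ≡ 3^2 = 9 ≡ 9 (mod 127)
3^4 = (3^2)^2 ≡ 9^2 = 81 ≡ 81 (mod 127)
3^8 = (3^4)^2 ≡ 81^2 = 6561 ≡ 84 (mod 127)
3^15 = 3^8 · 3^4 · 3^2 · 3^1 ≡ 84 · 81 · 9 · 3 ≡ 66 (mod 127).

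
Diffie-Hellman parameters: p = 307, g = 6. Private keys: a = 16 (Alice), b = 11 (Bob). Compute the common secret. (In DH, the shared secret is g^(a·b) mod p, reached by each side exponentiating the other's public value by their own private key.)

Alice sends A = g^a mod p = 6^16 mod 307.
6^1 ≡ 6 (mod 307)
6^2 = (6^1)^2 ≡ 6^2 = 36 ≡ 36 (mod 307)
6^4 = (6^2)^2 ≡ 36^2 = 1296 ≡ 68 (mod 307)
6^8 = (6^4)^2 ≡ 68^2 = 4624 ≡ 19 (mod 307)
6^16 = (6^8)^2 ≡ 19^2 = 361 ≡ 54 (mod 307)
So A = 54. Bob then computes K = A^b mod p = 54^11 mod 307.
54^1 ≡ 54 (mod 307)
54^2 = (54^1)^2 ≡ 54^2 = 2916 ≡ 153 (mod 307)
54^4 = (54^2)^2 ≡ 153^2 = 23409 ≡ 77 (mod 307)
54^8 = (54^4)^2 ≡ 77^2 = 5929 ≡ 96 (mod 307)
54^11 = 54^8 · 54^2 · 54^1 ≡ 96 · 153 · 54 ≡ 171 (mod 307).

171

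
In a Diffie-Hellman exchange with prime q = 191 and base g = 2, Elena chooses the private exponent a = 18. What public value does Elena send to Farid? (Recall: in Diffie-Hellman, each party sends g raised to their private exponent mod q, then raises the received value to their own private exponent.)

92

Public value = 2^18 (mod 191).
2^1 ≡ 2 (mod 191)
2^2 = (2^1)^2 ≡ 2^2 = 4 ≡ 4 (mod 191)
2^4 = (2^2)^2 ≡ 4^2 = 16 ≡ 16 (mod 191)
2^8 = (2^4)^2 ≡ 16^2 = 256 ≡ 65 (mod 191)
2^16 = (2^8)^2 ≡ 65^2 = 4225 ≡ 23 (mod 191)
2^18 = 2^16 · 2^2 ≡ 23 · 4 ≡ 92 (mod 191).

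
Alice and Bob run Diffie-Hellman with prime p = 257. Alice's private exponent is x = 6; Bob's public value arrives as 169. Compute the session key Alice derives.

240

Shared key K = 169^6 mod 257.
169^1 ≡ 169 (mod 257)
169^2 = (169^1)^2 ≡ 169^2 = 28561 ≡ 34 (mod 257)
169^4 = (169^2)^2 ≡ 34^2 = 1156 ≡ 128 (mod 257)
169^6 = 169^4 · 169^2 ≡ 128 · 34 ≡ 240 (mod 257).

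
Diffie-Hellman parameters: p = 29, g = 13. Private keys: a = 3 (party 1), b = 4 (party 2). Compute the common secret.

23

Party 1 sends A = g^a mod p = 13^3 mod 29.
13^1 ≡ 13 (mod 29)
13^2 = (13^1)^2 ≡ 13^2 = 169 ≡ 24 (mod 29)
13^3 = 13^2 · 13^1 ≡ 24 · 13 ≡ 22 (mod 29).
So A = 22. Party 2 then computes K = A^b mod p = 22^4 mod 29.
22^1 ≡ 22 (mod 29)
22^2 = (22^1)^2 ≡ 22^2 = 484 ≡ 20 (mod 29)
22^4 = (22^2)^2 ≡ 20^2 = 400 ≡ 23 (mod 29)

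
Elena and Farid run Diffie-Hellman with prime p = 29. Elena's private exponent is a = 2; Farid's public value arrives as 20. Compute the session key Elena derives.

Shared key K = 20^2 mod 29.
20^1 ≡ 20 (mod 29)
20^2 = (20^1)^2 ≡ 20^2 = 400 ≡ 23 (mod 29)

23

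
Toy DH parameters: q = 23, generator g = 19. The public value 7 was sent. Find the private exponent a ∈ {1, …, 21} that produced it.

Try successive powers of 19 modulo 23:
19^1 ≡ 19
19^2 ≡ 16
19^3 ≡ 5
19^4 ≡ 3
19^5 ≡ 11
19^6 ≡ 2
19^7 ≡ 15
19^8 ≡ 9
19^9 ≡ 10
19^10 ≡ 6
19^11 ≡ 22
19^12 ≡ 4
19^13 ≡ 7
Found: a = 13.

13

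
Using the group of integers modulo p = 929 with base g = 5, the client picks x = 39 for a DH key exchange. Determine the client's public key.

414

Public value = 5^39 (mod 929).
5^1 ≡ 5 (mod 929)
5^2 = (5^1)^2 ≡ 5^2 = 25 ≡ 25 (mod 929)
5^4 = (5^2)^2 ≡ 25^2 = 625 ≡ 625 (mod 929)
5^8 = (5^4)^2 ≡ 625^2 = 390625 ≡ 445 (mod 929)
5^16 = (5^8)^2 ≡ 445^2 = 198025 ≡ 148 (mod 929)
5^32 = (5^16)^2 ≡ 148^2 = 21904 ≡ 537 (mod 929)
5^39 = 5^32 · 5^4 · 5^2 · 5^1 ≡ 537 · 625 · 25 · 5 ≡ 414 (mod 929).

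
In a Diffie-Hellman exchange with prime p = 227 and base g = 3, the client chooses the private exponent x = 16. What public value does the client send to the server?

Public value = 3^16 mod 227.
3^1 ≡ 3 (mod 227)
3^2 = (3^1)^2 ≡ 3^2 = 9 ≡ 9 (mod 227)
3^4 = (3^2)^2 ≡ 9^2 = 81 ≡ 81 (mod 227)
3^8 = (3^4)^2 ≡ 81^2 = 6561 ≡ 205 (mod 227)
3^16 = (3^8)^2 ≡ 205^2 = 42025 ≡ 30 (mod 227)

30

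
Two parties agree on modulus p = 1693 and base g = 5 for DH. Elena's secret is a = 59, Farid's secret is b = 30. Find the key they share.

835

Farid sends B = g^b mod p = 5^30 mod 1693.
5^1 ≡ 5 (mod 1693)
5^2 = (5^1)^2 ≡ 5^2 = 25 ≡ 25 (mod 1693)
5^4 = (5^2)^2 ≡ 25^2 = 625 ≡ 625 (mod 1693)
5^8 = (5^4)^2 ≡ 625^2 = 390625 ≡ 1235 (mod 1693)
5^16 = (5^8)^2 ≡ 1235^2 = 1525225 ≡ 1525 (mod 1693)
5^30 = 5^16 · 5^8 · 5^4 · 5^2 ≡ 1525 · 1235 · 625 · 25 ≡ 1603 (mod 1693).
So B = 1603. Elena then computes K = B^a mod p = 1603^59 mod 1693.
1603^1 ≡ 1603 (mod 1693)
1603^2 = (1603^1)^2 ≡ 1603^2 = 2569609 ≡ 1328 (mod 1693)
1603^4 = (1603^2)^2 ≡ 1328^2 = 1763584 ≡ 1171 (mod 1693)
1603^8 = (1603^4)^2 ≡ 1171^2 = 1371241 ≡ 1604 (mod 1693)
1603^16 = (1603^8)^2 ≡ 1604^2 = 2572816 ≡ 1149 (mod 1693)
1603^32 = (1603^16)^2 ≡ 1149^2 = 1320201 ≡ 1354 (mod 1693)
1603^59 = 1603^32 · 1603^16 · 1603^8 · 1603^2 · 1603^1 ≡ 1354 · 1149 · 1604 · 1328 · 1603 ≡ 835 (mod 1693).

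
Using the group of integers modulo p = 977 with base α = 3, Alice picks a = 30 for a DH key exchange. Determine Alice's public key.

Public value = 3^30 (mod 977).
3^1 ≡ 3 (mod 977)
3^2 = (3^1)^2 ≡ 3^2 = 9 ≡ 9 (mod 977)
3^4 = (3^2)^2 ≡ 9^2 = 81 ≡ 81 (mod 977)
3^8 = (3^4)^2 ≡ 81^2 = 6561 ≡ 699 (mod 977)
3^16 = (3^8)^2 ≡ 699^2 = 488601 ≡ 101 (mod 977)
3^30 = 3^16 · 3^8 · 3^4 · 3^2 ≡ 101 · 699 · 81 · 9 ≡ 265 (mod 977).

265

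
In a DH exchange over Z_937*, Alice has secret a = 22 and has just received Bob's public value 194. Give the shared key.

36

Shared key K = 194^22 mod 937.
194^1 ≡ 194 (mod 937)
194^2 = (194^1)^2 ≡ 194^2 = 37636 ≡ 156 (mod 937)
194^4 = (194^2)^2 ≡ 156^2 = 24336 ≡ 911 (mod 937)
194^8 = (194^4)^2 ≡ 911^2 = 829921 ≡ 676 (mod 937)
194^16 = (194^8)^2 ≡ 676^2 = 456976 ≡ 657 (mod 937)
194^22 = 194^16 · 194^4 · 194^2 ≡ 657 · 911 · 156 ≡ 36 (mod 937).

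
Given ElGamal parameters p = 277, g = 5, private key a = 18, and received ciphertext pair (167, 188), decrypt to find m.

12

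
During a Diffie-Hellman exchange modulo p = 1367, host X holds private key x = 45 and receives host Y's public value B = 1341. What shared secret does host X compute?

339

Shared key K = 1341^45 mod 1367.
1341^1 ≡ 1341 (mod 1367)
1341^2 = (1341^1)^2 ≡ 1341^2 = 1798281 ≡ 676 (mod 1367)
1341^4 = (1341^2)^2 ≡ 676^2 = 456976 ≡ 398 (mod 1367)
1341^8 = (1341^4)^2 ≡ 398^2 = 158404 ≡ 1199 (mod 1367)
1341^16 = (1341^8)^2 ≡ 1199^2 = 1437601 ≡ 884 (mod 1367)
1341^32 = (1341^16)^2 ≡ 884^2 = 781456 ≡ 899 (mod 1367)
1341^45 = 1341^32 · 1341^8 · 1341^4 · 1341^1 ≡ 899 · 1199 · 398 · 1341 ≡ 339 (mod 1367).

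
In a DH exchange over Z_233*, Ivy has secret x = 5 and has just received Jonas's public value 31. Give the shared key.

208

Shared key K = 31^5 mod 233.
31^1 ≡ 31 (mod 233)
31^2 = (31^1)^2 ≡ 31^2 = 961 ≡ 29 (mod 233)
31^4 = (31^2)^2 ≡ 29^2 = 841 ≡ 142 (mod 233)
31^5 = 31^4 · 31^1 ≡ 142 · 31 ≡ 208 (mod 233).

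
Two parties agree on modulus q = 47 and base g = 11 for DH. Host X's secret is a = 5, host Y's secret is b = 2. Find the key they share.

42

Host Y sends B = g^b mod q = 11^2 mod 47.
11^1 ≡ 11 (mod 47)
11^2 = (11^1)^2 ≡ 11^2 = 121 ≡ 27 (mod 47)
So B = 27. Host X then computes K = B^a mod q = 27^5 mod 47.
27^1 ≡ 27 (mod 47)
27^2 = (27^1)^2 ≡ 27^2 = 729 ≡ 24 (mod 47)
27^4 = (27^2)^2 ≡ 24^2 = 576 ≡ 12 (mod 47)
27^5 = 27^4 · 27^1 ≡ 12 · 27 ≡ 42 (mod 47).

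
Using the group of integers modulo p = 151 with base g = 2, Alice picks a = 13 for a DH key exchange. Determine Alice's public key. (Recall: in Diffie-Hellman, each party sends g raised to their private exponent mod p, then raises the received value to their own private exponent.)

38

Public value = 2^13 mod 151.
2^1 ≡ 2 (mod 151)
2^2 = (2^1)^2 ≡ 2^2 = 4 ≡ 4 (mod 151)
2^4 = (2^2)^2 ≡ 4^2 = 16 ≡ 16 (mod 151)
2^8 = (2^4)^2 ≡ 16^2 = 256 ≡ 105 (mod 151)
2^13 = 2^8 · 2^4 · 2^1 ≡ 105 · 16 · 2 ≡ 38 (mod 151).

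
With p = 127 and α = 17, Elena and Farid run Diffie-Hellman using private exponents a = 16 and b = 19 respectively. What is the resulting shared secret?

44

Elena sends A = α^a mod p = 17^16 mod 127.
17^1 ≡ 17 (mod 127)
17^2 = (17^1)^2 ≡ 17^2 = 289 ≡ 35 (mod 127)
17^4 = (17^2)^2 ≡ 35^2 = 1225 ≡ 82 (mod 127)
17^8 = (17^4)^2 ≡ 82^2 = 6724 ≡ 120 (mod 127)
17^16 = (17^8)^2 ≡ 120^2 = 14400 ≡ 49 (mod 127)
So A = 49. Farid then computes K = A^b mod p = 49^19 mod 127.
49^1 ≡ 49 (mod 127)
49^2 = (49^1)^2 ≡ 49^2 = 2401 ≡ 115 (mod 127)
49^4 = (49^2)^2 ≡ 115^2 = 13225 ≡ 17 (mod 127)
49^8 = (49^4)^2 ≡ 17^2 = 289 ≡ 35 (mod 127)
49^16 = (49^8)^2 ≡ 35^2 = 1225 ≡ 82 (mod 127)
49^19 = 49^16 · 49^2 · 49^1 ≡ 82 · 115 · 49 ≡ 44 (mod 127).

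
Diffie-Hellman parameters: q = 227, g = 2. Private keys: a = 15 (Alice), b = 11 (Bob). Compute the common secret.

Alice sends A = g^a mod q = 2^15 mod 227.
2^1 ≡ 2 (mod 227)
2^2 = (2^1)^2 ≡ 2^2 = 4 ≡ 4 (mod 227)
2^4 = (2^2)^2 ≡ 4^2 = 16 ≡ 16 (mod 227)
2^8 = (2^4)^2 ≡ 16^2 = 256 ≡ 29 (mod 227)
2^15 = 2^8 · 2^4 · 2^2 · 2^1 ≡ 29 · 16 · 4 · 2 ≡ 80 (mod 227).
So A = 80. Bob then computes K = A^b mod q = 80^11 mod 227.
80^1 ≡ 80 (mod 227)
80^2 = (80^1)^2 ≡ 80^2 = 6400 ≡ 44 (mod 227)
80^4 = (80^2)^2 ≡ 44^2 = 1936 ≡ 120 (mod 227)
80^8 = (80^4)^2 ≡ 120^2 = 14400 ≡ 99 (mod 227)
80^11 = 80^8 · 80^2 · 80^1 ≡ 99 · 44 · 80 ≡ 35 (mod 227).

35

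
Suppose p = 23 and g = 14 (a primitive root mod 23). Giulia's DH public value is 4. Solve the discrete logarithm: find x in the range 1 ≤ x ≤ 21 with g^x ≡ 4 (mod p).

18

Try successive powers of 14 modulo 23:
14^1 ≡ 14
14^2 ≡ 12
14^3 ≡ 7
14^4 ≡ 6
14^5 ≡ 15
14^6 ≡ 3
14^7 ≡ 19
14^8 ≡ 13
14^9 ≡ 21
14^10 ≡ 18
14^11 ≡ 22
14^12 ≡ 9
14^13 ≡ 11
14^14 ≡ 16
14^15 ≡ 17
14^16 ≡ 8
14^17 ≡ 20
14^18 ≡ 4
Found: x = 18.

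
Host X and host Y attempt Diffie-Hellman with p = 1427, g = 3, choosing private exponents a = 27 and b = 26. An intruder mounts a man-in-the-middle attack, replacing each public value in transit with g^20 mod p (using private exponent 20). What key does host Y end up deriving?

Host Y receives an intruder's public value M = 3^20 mod 1427 instead of the honest one.
3^1 ≡ 3 (mod 1427)
3^2 = (3^1)^2 ≡ 3^2 = 9 ≡ 9 (mod 1427)
3^4 = (3^2)^2 ≡ 9^2 = 81 ≡ 81 (mod 1427)
3^8 = (3^4)^2 ≡ 81^2 = 6561 ≡ 853 (mod 1427)
3^16 = (3^8)^2 ≡ 853^2 = 727609 ≡ 1266 (mod 1427)
3^20 = 3^16 · 3^4 ≡ 1266 · 81 ≡ 1229 (mod 1427).
So M = 1229. Host Y computes K = M^26 mod 1427.
1229^1 ≡ 1229 (mod 1427)
1229^2 = (1229^1)^2 ≡ 1229^2 = 1510441 ≡ 675 (mod 1427)
1229^4 = (1229^2)^2 ≡ 675^2 = 455625 ≡ 412 (mod 1427)
1229^8 = (1229^4)^2 ≡ 412^2 = 169744 ≡ 1358 (mod 1427)
1229^16 = (1229^8)^2 ≡ 1358^2 = 1844164 ≡ 480 (mod 1427)
1229^26 = 1229^16 · 1229^8 · 1229^2 ≡ 480 · 1358 · 675 ≡ 809 (mod 1427).

809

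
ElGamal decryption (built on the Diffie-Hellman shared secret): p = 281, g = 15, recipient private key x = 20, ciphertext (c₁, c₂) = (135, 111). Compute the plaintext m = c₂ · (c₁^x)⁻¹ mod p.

Shared mask s = c₁^x mod p = 135^20 mod 281.
135^1 ≡ 135 (mod 281)
135^2 = (135^1)^2 ≡ 135^2 = 18225 ≡ 241 (mod 281)
135^4 = (135^2)^2 ≡ 241^2 = 58081 ≡ 195 (mod 281)
135^8 = (135^4)^2 ≡ 195^2 = 38025 ≡ 90 (mod 281)
135^16 = (135^8)^2 ≡ 90^2 = 8100 ≡ 232 (mod 281)
135^20 = 135^16 · 135^4 ≡ 232 · 195 ≡ 280 (mod 281).
So s = 280; s⁻¹ ≡ 280 (mod 281).
m = c₂ · s⁻¹ mod 281 = 111 · 280 mod 281 = 170.

170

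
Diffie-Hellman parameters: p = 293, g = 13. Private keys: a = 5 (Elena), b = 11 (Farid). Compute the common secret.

Farid sends B = g^b mod p = 13^11 mod 293.
13^1 ≡ 13 (mod 293)
13^2 = (13^1)^2 ≡ 13^2 = 169 ≡ 169 (mod 293)
13^4 = (13^2)^2 ≡ 169^2 = 28561 ≡ 140 (mod 293)
13^8 = (13^4)^2 ≡ 140^2 = 19600 ≡ 262 (mod 293)
13^11 = 13^8 · 13^2 · 13^1 ≡ 262 · 169 · 13 ≡ 162 (mod 293).
So B = 162. Elena then computes K = B^a mod p = 162^5 mod 293.
162^1 ≡ 162 (mod 293)
162^2 = (162^1)^2 ≡ 162^2 = 26244 ≡ 167 (mod 293)
162^4 = (162^2)^2 ≡ 167^2 = 27889 ≡ 54 (mod 293)
162^5 = 162^4 · 162^1 ≡ 54 · 162 ≡ 251 (mod 293).

251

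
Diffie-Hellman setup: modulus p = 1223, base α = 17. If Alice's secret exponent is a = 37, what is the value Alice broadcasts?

Public value = 17^37 (mod 1223).
17^1 ≡ 17 (mod 1223)
17^2 = (17^1)^2 ≡ 17^2 = 289 ≡ 289 (mod 1223)
17^4 = (17^2)^2 ≡ 289^2 = 83521 ≡ 357 (mod 1223)
17^8 = (17^4)^2 ≡ 357^2 = 127449 ≡ 257 (mod 1223)
17^16 = (17^8)^2 ≡ 257^2 = 66049 ≡ 7 (mod 1223)
17^32 = (17^16)^2 ≡ 7^2 = 49 ≡ 49 (mod 1223)
17^37 = 17^32 · 17^4 · 17^1 ≡ 49 · 357 · 17 ≡ 192 (mod 1223).

192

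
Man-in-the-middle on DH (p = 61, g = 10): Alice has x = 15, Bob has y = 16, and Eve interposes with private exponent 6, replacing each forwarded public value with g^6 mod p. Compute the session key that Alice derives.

Alice receives Eve's public value M = 10^6 mod 61 instead of the honest one.
10^1 ≡ 10 (mod 61)
10^2 = (10^1)^2 ≡ 10^2 = 100 ≡ 39 (mod 61)
10^4 = (10^2)^2 ≡ 39^2 = 1521 ≡ 57 (mod 61)
10^6 = 10^4 · 10^2 ≡ 57 · 39 ≡ 27 (mod 61).
So M = 27. Alice computes K = M^15 mod 61.
27^1 ≡ 27 (mod 61)
27^2 = (27^1)^2 ≡ 27^2 = 729 ≡ 58 (mod 61)
27^4 = (27^2)^2 ≡ 58^2 = 3364 ≡ 9 (mod 61)
27^8 = (27^4)^2 ≡ 9^2 = 81 ≡ 20 (mod 61)
27^15 = 27^8 · 27^4 · 27^2 · 27^1 ≡ 20 · 9 · 58 · 27 ≡ 60 (mod 61).

60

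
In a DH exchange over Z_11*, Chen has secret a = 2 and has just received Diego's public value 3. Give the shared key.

9

Shared key K = 3^2 mod 11.
3^1 ≡ 3 (mod 11)
3^2 = (3^1)^2 ≡ 3^2 = 9 ≡ 9 (mod 11)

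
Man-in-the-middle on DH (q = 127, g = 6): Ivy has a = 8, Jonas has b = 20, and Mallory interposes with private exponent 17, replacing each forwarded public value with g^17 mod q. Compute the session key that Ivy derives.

79

Ivy receives Mallory's public value M = 6^17 mod 127 instead of the honest one.
6^1 ≡ 6 (mod 127)
6^2 = (6^1)^2 ≡ 6^2 = 36 ≡ 36 (mod 127)
6^4 = (6^2)^2 ≡ 36^2 = 1296 ≡ 26 (mod 127)
6^8 = (6^4)^2 ≡ 26^2 = 676 ≡ 41 (mod 127)
6^16 = (6^8)^2 ≡ 41^2 = 1681 ≡ 30 (mod 127)
6^17 = 6^16 · 6^1 ≡ 30 · 6 ≡ 53 (mod 127).
So M = 53. Ivy computes K = M^8 mod 127.
53^1 ≡ 53 (mod 127)
53^2 = (53^1)^2 ≡ 53^2 = 2809 ≡ 15 (mod 127)
53^4 = (53^2)^2 ≡ 15^2 = 225 ≡ 98 (mod 127)
53^8 = (53^4)^2 ≡ 98^2 = 9604 ≡ 79 (mod 127)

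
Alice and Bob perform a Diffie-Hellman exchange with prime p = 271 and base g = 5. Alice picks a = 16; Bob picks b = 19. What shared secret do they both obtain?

Bob sends B = g^b mod p = 5^19 mod 271.
5^1 ≡ 5 (mod 271)
5^2 = (5^1)^2 ≡ 5^2 = 25 ≡ 25 (mod 271)
5^4 = (5^2)^2 ≡ 25^2 = 625 ≡ 83 (mod 271)
5^8 = (5^4)^2 ≡ 83^2 = 6889 ≡ 114 (mod 271)
5^16 = (5^8)^2 ≡ 114^2 = 12996 ≡ 259 (mod 271)
5^19 = 5^16 · 5^2 · 5^1 ≡ 259 · 25 · 5 ≡ 126 (mod 271).
So B = 126. Alice then computes K = B^a mod p = 126^16 mod 271.
126^1 ≡ 126 (mod 271)
126^2 = (126^1)^2 ≡ 126^2 = 15876 ≡ 158 (mod 271)
126^4 = (126^2)^2 ≡ 158^2 = 24964 ≡ 32 (mod 271)
126^8 = (126^4)^2 ≡ 32^2 = 1024 ≡ 211 (mod 271)
126^16 = (126^8)^2 ≡ 211^2 = 44521 ≡ 77 (mod 271)

77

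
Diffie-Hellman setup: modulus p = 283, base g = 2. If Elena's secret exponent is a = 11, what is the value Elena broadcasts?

67

Public value = 2^11 (mod 283).
2^1 ≡ 2 (mod 283)
2^2 = (2^1)^2 ≡ 2^2 = 4 ≡ 4 (mod 283)
2^4 = (2^2)^2 ≡ 4^2 = 16 ≡ 16 (mod 283)
2^8 = (2^4)^2 ≡ 16^2 = 256 ≡ 256 (mod 283)
2^11 = 2^8 · 2^2 · 2^1 ≡ 256 · 4 · 2 ≡ 67 (mod 283).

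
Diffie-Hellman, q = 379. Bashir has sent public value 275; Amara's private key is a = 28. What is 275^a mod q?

193

Shared key K = 275^28 mod 379.
275^1 ≡ 275 (mod 379)
275^2 = (275^1)^2 ≡ 275^2 = 75625 ≡ 204 (mod 379)
275^4 = (275^2)^2 ≡ 204^2 = 41616 ≡ 305 (mod 379)
275^8 = (275^4)^2 ≡ 305^2 = 93025 ≡ 170 (mod 379)
275^16 = (275^8)^2 ≡ 170^2 = 28900 ≡ 96 (mod 379)
275^28 = 275^16 · 275^8 · 275^4 ≡ 96 · 170 · 305 ≡ 193 (mod 379).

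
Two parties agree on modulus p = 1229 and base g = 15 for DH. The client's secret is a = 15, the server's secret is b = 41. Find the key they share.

1214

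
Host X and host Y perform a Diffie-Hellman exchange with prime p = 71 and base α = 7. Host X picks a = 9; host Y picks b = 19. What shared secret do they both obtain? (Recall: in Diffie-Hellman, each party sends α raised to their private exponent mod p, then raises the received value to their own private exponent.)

11

Host X sends A = α^a mod p = 7^9 mod 71.
7^1 ≡ 7 (mod 71)
7^2 = (7^1)^2 ≡ 7^2 = 49 ≡ 49 (mod 71)
7^4 = (7^2)^2 ≡ 49^2 = 2401 ≡ 58 (mod 71)
7^8 = (7^4)^2 ≡ 58^2 = 3364 ≡ 27 (mod 71)
7^9 = 7^8 · 7^1 ≡ 27 · 7 ≡ 47 (mod 71).
So A = 47. Host Y then computes K = A^b mod p = 47^19 mod 71.
47^1 ≡ 47 (mod 71)
47^2 = (47^1)^2 ≡ 47^2 = 2209 ≡ 8 (mod 71)
47^4 = (47^2)^2 ≡ 8^2 = 64 ≡ 64 (mod 71)
47^8 = (47^4)^2 ≡ 64^2 = 4096 ≡ 49 (mod 71)
47^16 = (47^8)^2 ≡ 49^2 = 2401 ≡ 58 (mod 71)
47^19 = 47^16 · 47^2 · 47^1 ≡ 58 · 8 · 47 ≡ 11 (mod 71).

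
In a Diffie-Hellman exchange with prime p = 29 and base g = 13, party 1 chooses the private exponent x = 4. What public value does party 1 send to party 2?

Public value = 13^4 mod 29.
13^1 ≡ 13 (mod 29)
13^2 = (13^1)^2 ≡ 13^2 = 169 ≡ 24 (mod 29)
13^4 = (13^2)^2 ≡ 24^2 = 576 ≡ 25 (mod 29)

25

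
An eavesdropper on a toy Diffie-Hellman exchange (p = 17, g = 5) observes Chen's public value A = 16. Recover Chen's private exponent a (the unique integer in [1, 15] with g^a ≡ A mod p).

8

Try successive powers of 5 modulo 17:
5^1 ≡ 5
5^2 ≡ 8
5^3 ≡ 6
5^4 ≡ 13
5^5 ≡ 14
5^6 ≡ 2
5^7 ≡ 10
5^8 ≡ 16
Found: a = 8.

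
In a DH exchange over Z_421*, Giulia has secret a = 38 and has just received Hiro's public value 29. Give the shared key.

420

Shared key K = 29^38 mod 421.
29^1 ≡ 29 (mod 421)
29^2 = (29^1)^2 ≡ 29^2 = 841 ≡ 420 (mod 421)
29^4 = (29^2)^2 ≡ 420^2 = 176400 ≡ 1 (mod 421)
29^8 = (29^4)^2 ≡ 1^2 = 1 ≡ 1 (mod 421)
29^16 = (29^8)^2 ≡ 1^2 = 1 ≡ 1 (mod 421)
29^32 = (29^16)^2 ≡ 1^2 = 1 ≡ 1 (mod 421)
29^38 = 29^32 · 29^4 · 29^2 ≡ 1 · 1 · 420 ≡ 420 (mod 421).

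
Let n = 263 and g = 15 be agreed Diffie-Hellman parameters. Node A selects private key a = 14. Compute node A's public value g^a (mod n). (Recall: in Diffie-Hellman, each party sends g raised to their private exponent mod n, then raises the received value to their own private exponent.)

Public value = 15^14 (mod 263).
15^1 ≡ 15 (mod 263)
15^2 = (15^1)^2 ≡ 15^2 = 225 ≡ 225 (mod 263)
15^4 = (15^2)^2 ≡ 225^2 = 50625 ≡ 129 (mod 263)
15^8 = (15^4)^2 ≡ 129^2 = 16641 ≡ 72 (mod 263)
15^14 = 15^8 · 15^4 · 15^2 ≡ 72 · 129 · 225 ≡ 2 (mod 263).

2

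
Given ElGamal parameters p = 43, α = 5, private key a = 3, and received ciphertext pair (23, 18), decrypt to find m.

Shared mask s = c₁^a mod p = 23^3 mod 43.
23^1 ≡ 23 (mod 43)
23^2 = (23^1)^2 ≡ 23^2 = 529 ≡ 13 (mod 43)
23^3 = 23^2 · 23^1 ≡ 13 · 23 ≡ 41 (mod 43).
So s = 41; s⁻¹ ≡ 21 (mod 43).
m = c₂ · s⁻¹ mod 43 = 18 · 21 mod 43 = 34.

34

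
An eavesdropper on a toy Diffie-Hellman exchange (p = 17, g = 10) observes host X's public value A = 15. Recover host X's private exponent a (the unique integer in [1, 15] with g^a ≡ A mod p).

2

Try successive powers of 10 modulo 17:
10^1 ≡ 10
10^2 ≡ 15
Found: a = 2.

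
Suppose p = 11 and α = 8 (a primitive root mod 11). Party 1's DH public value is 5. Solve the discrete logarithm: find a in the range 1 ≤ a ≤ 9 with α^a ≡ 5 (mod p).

8

Try successive powers of 8 modulo 11:
8^1 ≡ 8
8^2 ≡ 9
8^3 ≡ 6
8^4 ≡ 4
8^5 ≡ 10
8^6 ≡ 3
8^7 ≡ 2
8^8 ≡ 5
Found: a = 8.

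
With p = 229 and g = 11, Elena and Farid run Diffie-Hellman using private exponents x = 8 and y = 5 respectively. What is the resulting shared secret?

Farid sends B = g^y mod p = 11^5 mod 229.
11^1 ≡ 11 (mod 229)
11^2 = (11^1)^2 ≡ 11^2 = 121 ≡ 121 (mod 229)
11^4 = (11^2)^2 ≡ 121^2 = 14641 ≡ 214 (mod 229)
11^5 = 11^4 · 11^1 ≡ 214 · 11 ≡ 64 (mod 229).
So B = 64. Elena then computes K = B^x mod p = 64^8 mod 229.
64^1 ≡ 64 (mod 229)
64^2 = (64^1)^2 ≡ 64^2 = 4096 ≡ 203 (mod 229)
64^4 = (64^2)^2 ≡ 203^2 = 41209 ≡ 218 (mod 229)
64^8 = (64^4)^2 ≡ 218^2 = 47524 ≡ 121 (mod 229)

121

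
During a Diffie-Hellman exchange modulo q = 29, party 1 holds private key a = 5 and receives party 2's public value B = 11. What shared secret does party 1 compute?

Shared key K = 11^5 mod 29.
11^1 ≡ 11 (mod 29)
11^2 = (11^1)^2 ≡ 11^2 = 121 ≡ 5 (mod 29)
11^4 = (11^2)^2 ≡ 5^2 = 25 ≡ 25 (mod 29)
11^5 = 11^4 · 11^1 ≡ 25 · 11 ≡ 14 (mod 29).

14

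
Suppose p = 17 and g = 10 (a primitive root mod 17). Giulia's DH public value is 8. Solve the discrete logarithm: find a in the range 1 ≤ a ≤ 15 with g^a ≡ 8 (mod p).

Try successive powers of 10 modulo 17:
10^1 ≡ 10
10^2 ≡ 15
10^3 ≡ 14
10^4 ≡ 4
10^5 ≡ 6
10^6 ≡ 9
10^7 ≡ 5
10^8 ≡ 16
10^9 ≡ 7
10^10 ≡ 2
10^11 ≡ 3
10^12 ≡ 13
10^13 ≡ 11
10^14 ≡ 8
Found: a = 14.

14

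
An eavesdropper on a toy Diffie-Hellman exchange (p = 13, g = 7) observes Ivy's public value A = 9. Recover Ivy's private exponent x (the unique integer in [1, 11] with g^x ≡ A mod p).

4

Try successive powers of 7 modulo 13:
7^1 ≡ 7
7^2 ≡ 10
7^3 ≡ 5
7^4 ≡ 9
Found: x = 4.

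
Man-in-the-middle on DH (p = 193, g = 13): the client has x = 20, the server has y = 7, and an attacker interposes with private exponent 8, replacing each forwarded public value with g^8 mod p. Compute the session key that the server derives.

The server receives an attacker's public value M = 13^8 mod 193 instead of the honest one.
13^1 ≡ 13 (mod 193)
13^2 = (13^1)^2 ≡ 13^2 = 169 ≡ 169 (mod 193)
13^4 = (13^2)^2 ≡ 169^2 = 28561 ≡ 190 (mod 193)
13^8 = (13^4)^2 ≡ 190^2 = 36100 ≡ 9 (mod 193)
So M = 9. The server computes K = M^7 mod 193.
9^1 ≡ 9 (mod 193)
9^2 = (9^1)^2 ≡ 9^2 = 81 ≡ 81 (mod 193)
9^4 = (9^2)^2 ≡ 81^2 = 6561 ≡ 192 (mod 193)
9^7 = 9^4 · 9^2 · 9^1 ≡ 192 · 81 · 9 ≡ 43 (mod 193).

43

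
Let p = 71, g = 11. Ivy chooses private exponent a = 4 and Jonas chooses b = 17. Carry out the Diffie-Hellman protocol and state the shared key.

27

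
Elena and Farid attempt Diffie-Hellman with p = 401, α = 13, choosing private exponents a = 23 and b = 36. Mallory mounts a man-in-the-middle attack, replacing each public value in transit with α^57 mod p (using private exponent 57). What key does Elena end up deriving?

367

Elena receives Mallory's public value M = 13^57 mod 401 instead of the honest one.
13^1 ≡ 13 (mod 401)
13^2 = (13^1)^2 ≡ 13^2 = 169 ≡ 169 (mod 401)
13^4 = (13^2)^2 ≡ 169^2 = 28561 ≡ 90 (mod 401)
13^8 = (13^4)^2 ≡ 90^2 = 8100 ≡ 80 (mod 401)
13^16 = (13^8)^2 ≡ 80^2 = 6400 ≡ 385 (mod 401)
13^32 = (13^16)^2 ≡ 385^2 = 148225 ≡ 256 (mod 401)
13^57 = 13^32 · 13^16 · 13^8 · 13^1 ≡ 256 · 385 · 80 · 13 ≡ 384 (mod 401).
So M = 384. Elena computes K = M^23 mod 401.
384^1 ≡ 384 (mod 401)
384^2 = (384^1)^2 ≡ 384^2 = 147456 ≡ 289 (mod 401)
384^4 = (384^2)^2 ≡ 289^2 = 83521 ≡ 113 (mod 401)
384^8 = (384^4)^2 ≡ 113^2 = 12769 ≡ 338 (mod 401)
384^16 = (384^8)^2 ≡ 338^2 = 114244 ≡ 360 (mod 401)
384^23 = 384^16 · 384^4 · 384^2 · 384^1 ≡ 360 · 113 · 289 · 384 ≡ 367 (mod 401).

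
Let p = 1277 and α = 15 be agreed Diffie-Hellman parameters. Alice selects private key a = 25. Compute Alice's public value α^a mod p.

Public value = 15^25 mod 1277.
15^1 ≡ 15 (mod 1277)
15^2 = (15^1)^2 ≡ 15^2 = 225 ≡ 225 (mod 1277)
15^4 = (15^2)^2 ≡ 225^2 = 50625 ≡ 822 (mod 1277)
15^8 = (15^4)^2 ≡ 822^2 = 675684 ≡ 151 (mod 1277)
15^16 = (15^8)^2 ≡ 151^2 = 22801 ≡ 1092 (mod 1277)
15^25 = 15^16 · 15^8 · 15^1 ≡ 1092 · 151 · 15 ≡ 1108 (mod 1277).

1108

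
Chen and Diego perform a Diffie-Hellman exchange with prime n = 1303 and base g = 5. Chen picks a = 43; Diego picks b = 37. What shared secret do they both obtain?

360

Chen sends A = g^a mod n = 5^43 mod 1303.
5^1 ≡ 5 (mod 1303)
5^2 = (5^1)^2 ≡ 5^2 = 25 ≡ 25 (mod 1303)
5^4 = (5^2)^2 ≡ 25^2 = 625 ≡ 625 (mod 1303)
5^8 = (5^4)^2 ≡ 625^2 = 390625 ≡ 1028 (mod 1303)
5^16 = (5^8)^2 ≡ 1028^2 = 1056784 ≡ 51 (mod 1303)
5^32 = (5^16)^2 ≡ 51^2 = 2601 ≡ 1298 (mod 1303)
5^43 = 5^32 · 5^8 · 5^2 · 5^1 ≡ 1298 · 1028 · 25 · 5 ≡ 1182 (mod 1303).
So A = 1182. Diego then computes K = A^b mod n = 1182^37 mod 1303.
1182^1 ≡ 1182 (mod 1303)
1182^2 = (1182^1)^2 ≡ 1182^2 = 1397124 ≡ 308 (mod 1303)
1182^4 = (1182^2)^2 ≡ 308^2 = 94864 ≡ 1048 (mod 1303)
1182^8 = (1182^4)^2 ≡ 1048^2 = 1098304 ≡ 1178 (mod 1303)
1182^16 = (1182^8)^2 ≡ 1178^2 = 1387684 ≡ 1292 (mod 1303)
1182^32 = (1182^16)^2 ≡ 1292^2 = 1669264 ≡ 121 (mod 1303)
1182^37 = 1182^32 · 1182^4 · 1182^1 ≡ 121 · 1048 · 1182 ≡ 360 (mod 1303).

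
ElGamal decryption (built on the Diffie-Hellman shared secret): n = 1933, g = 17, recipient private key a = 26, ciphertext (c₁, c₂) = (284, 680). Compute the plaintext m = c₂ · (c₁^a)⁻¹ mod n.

Shared mask s = c₁^a mod n = 284^26 mod 1933.
284^1 ≡ 284 (mod 1933)
284^2 = (284^1)^2 ≡ 284^2 = 80656 ≡ 1403 (mod 1933)
284^4 = (284^2)^2 ≡ 1403^2 = 1968409 ≡ 615 (mod 1933)
284^8 = (284^4)^2 ≡ 615^2 = 378225 ≡ 1290 (mod 1933)
284^16 = (284^8)^2 ≡ 1290^2 = 1664100 ≡ 1720 (mod 1933)
284^26 = 284^16 · 284^8 · 284^2 ≡ 1720 · 1290 · 1403 ≡ 1679 (mod 1933).
So s = 1679; s⁻¹ ≡ 449 (mod 1933).
m = c₂ · s⁻¹ mod 1933 = 680 · 449 mod 1933 = 1839.

1839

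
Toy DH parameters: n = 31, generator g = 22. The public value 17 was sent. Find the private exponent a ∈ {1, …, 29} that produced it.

Try successive powers of 22 modulo 31:
22^1 ≡ 22
22^2 ≡ 19
22^3 ≡ 15
22^4 ≡ 20
22^5 ≡ 6
22^6 ≡ 8
22^7 ≡ 21
22^8 ≡ 28
22^9 ≡ 27
22^10 ≡ 5
22^11 ≡ 17
Found: a = 11.

11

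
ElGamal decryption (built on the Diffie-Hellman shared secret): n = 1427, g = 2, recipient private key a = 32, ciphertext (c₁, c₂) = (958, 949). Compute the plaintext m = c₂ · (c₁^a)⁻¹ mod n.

745

Shared mask s = c₁^a mod n = 958^32 mod 1427.
958^1 ≡ 958 (mod 1427)
958^2 = (958^1)^2 ≡ 958^2 = 917764 ≡ 203 (mod 1427)
958^4 = (958^2)^2 ≡ 203^2 = 41209 ≡ 1253 (mod 1427)
958^8 = (958^4)^2 ≡ 1253^2 = 1570009 ≡ 309 (mod 1427)
958^16 = (958^8)^2 ≡ 309^2 = 95481 ≡ 1299 (mod 1427)
958^32 = (958^16)^2 ≡ 1299^2 = 1687401 ≡ 687 (mod 1427)
So s = 687; s⁻¹ ≡ 700 (mod 1427).
m = c₂ · s⁻¹ mod 1427 = 949 · 700 mod 1427 = 745.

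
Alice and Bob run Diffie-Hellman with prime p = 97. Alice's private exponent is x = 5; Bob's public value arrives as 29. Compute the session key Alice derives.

Shared key K = 29^5 mod 97.
29^1 ≡ 29 (mod 97)
29^2 = (29^1)^2 ≡ 29^2 = 841 ≡ 65 (mod 97)
29^4 = (29^2)^2 ≡ 65^2 = 4225 ≡ 54 (mod 97)
29^5 = 29^4 · 29^1 ≡ 54 · 29 ≡ 14 (mod 97).

14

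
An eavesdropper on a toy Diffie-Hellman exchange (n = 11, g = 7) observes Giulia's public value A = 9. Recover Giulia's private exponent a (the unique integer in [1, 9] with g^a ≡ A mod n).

8

Try successive powers of 7 modulo 11:
7^1 ≡ 7
7^2 ≡ 5
7^3 ≡ 2
7^4 ≡ 3
7^5 ≡ 10
7^6 ≡ 4
7^7 ≡ 6
7^8 ≡ 9
Found: a = 8.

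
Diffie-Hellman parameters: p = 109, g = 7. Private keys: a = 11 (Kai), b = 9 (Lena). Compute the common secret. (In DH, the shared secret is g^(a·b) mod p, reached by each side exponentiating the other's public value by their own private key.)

Kai sends A = g^a mod p = 7^11 mod 109.
7^1 ≡ 7 (mod 109)
7^2 = (7^1)^2 ≡ 7^2 = 49 ≡ 49 (mod 109)
7^4 = (7^2)^2 ≡ 49^2 = 2401 ≡ 3 (mod 109)
7^8 = (7^4)^2 ≡ 3^2 = 9 ≡ 9 (mod 109)
7^11 = 7^8 · 7^2 · 7^1 ≡ 9 · 49 · 7 ≡ 35 (mod 109).
So A = 35. Lena then computes K = A^b mod p = 35^9 mod 109.
35^1 ≡ 35 (mod 109)
35^2 = (35^1)^2 ≡ 35^2 = 1225 ≡ 26 (mod 109)
35^4 = (35^2)^2 ≡ 26^2 = 676 ≡ 22 (mod 109)
35^8 = (35^4)^2 ≡ 22^2 = 484 ≡ 48 (mod 109)
35^9 = 35^8 · 35^1 ≡ 48 · 35 ≡ 45 (mod 109).

45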